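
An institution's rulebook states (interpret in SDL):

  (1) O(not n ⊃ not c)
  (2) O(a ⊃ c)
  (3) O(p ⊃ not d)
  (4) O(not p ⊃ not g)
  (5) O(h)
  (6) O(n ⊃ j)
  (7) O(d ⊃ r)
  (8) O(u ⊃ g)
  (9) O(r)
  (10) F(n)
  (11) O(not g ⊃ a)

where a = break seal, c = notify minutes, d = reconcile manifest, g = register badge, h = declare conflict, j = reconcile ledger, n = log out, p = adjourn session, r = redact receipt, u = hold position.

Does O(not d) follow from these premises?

Yes

F(n) at premise 10 means O(not n).
Premise 1 is O(not n ⊃ not c); since O(not n), deontic closure gives O(not c).
Premise 2, O(a ⊃ c), contraposes to O(not c ⊃ not a); with O(not c) we get O(not a).
Premise 11, O(not g ⊃ a), contraposes to O(not a ⊃ g); with O(not a) we get O(g).
Premise 4, O(not p ⊃ not g), contraposes to O(g ⊃ p); with O(g) we get O(p).
Premise 3 is O(p ⊃ not d); since O(p), deontic closure gives O(not d).
Premises 5, 6, 7, 8, 9 do not contribute to this derivation.
So O(not d) follows.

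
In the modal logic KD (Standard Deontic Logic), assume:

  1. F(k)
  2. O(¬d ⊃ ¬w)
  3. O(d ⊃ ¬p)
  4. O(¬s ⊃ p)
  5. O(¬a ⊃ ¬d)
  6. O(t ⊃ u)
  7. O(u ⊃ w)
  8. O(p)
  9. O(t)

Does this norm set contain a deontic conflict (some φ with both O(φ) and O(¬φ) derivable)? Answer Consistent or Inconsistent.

Inconsistent

From premise 8 we have O(p).
Premise 3 is O(d ⊃ ¬p); contrapositively O(p ⊃ ¬d). Since O(p) holds, K gives O(¬d).
Applying K to premise 2 (O(¬d ⊃ ¬w)) and O(¬d) yields O(¬w).
Premise 7 is O(u ⊃ w); contrapositively O(¬w ⊃ ¬u). Since O(¬w) holds, K gives O(¬u).
The contrapositive of premise 6 (O(t ⊃ u)) is O(¬u ⊃ ¬t), and O(¬u) is already established, so O(¬t).
Yet premise 9 states O(t).
We now have both O(¬t) and O(t) — t is simultaneously obligatory and forbidden, violating the D-axiom.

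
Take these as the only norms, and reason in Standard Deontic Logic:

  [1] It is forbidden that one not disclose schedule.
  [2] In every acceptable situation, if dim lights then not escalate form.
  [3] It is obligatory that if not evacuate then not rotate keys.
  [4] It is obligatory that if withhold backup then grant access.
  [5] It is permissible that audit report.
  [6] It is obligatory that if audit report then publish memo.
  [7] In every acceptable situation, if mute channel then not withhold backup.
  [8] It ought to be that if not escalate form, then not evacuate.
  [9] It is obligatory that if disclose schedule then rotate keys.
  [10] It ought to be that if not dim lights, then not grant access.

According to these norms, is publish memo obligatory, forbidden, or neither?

Neither

Premise 6 is O(audit_report → publish_memo), but O(audit_report) is not derivable from the premises (the permission P(audit_report) asserts only ¬O(¬audit_report), not O(audit_report)), so it does not yield O(publish_memo).
No premise or chain of K-axiom applications forces O(publish_memo), and none forces O(¬publish_memo). So publish_memo is neither obligatory nor forbidden under these norms.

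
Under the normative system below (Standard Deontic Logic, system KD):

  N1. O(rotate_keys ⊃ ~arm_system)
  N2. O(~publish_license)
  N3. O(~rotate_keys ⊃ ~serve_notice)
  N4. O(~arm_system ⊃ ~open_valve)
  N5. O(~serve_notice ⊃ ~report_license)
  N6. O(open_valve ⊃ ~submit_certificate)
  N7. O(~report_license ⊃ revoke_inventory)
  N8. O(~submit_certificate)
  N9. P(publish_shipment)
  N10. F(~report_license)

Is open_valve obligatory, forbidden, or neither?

Forbidden

Premise 10, F(~report_license), is equivalent to O(report_license).
Premise 5, O(~serve_notice ⊃ ~report_license), contraposes to O(report_license ⊃ serve_notice); with O(report_license) we get O(serve_notice).
Premise 3, O(~rotate_keys ⊃ ~serve_notice), contraposes to O(serve_notice ⊃ rotate_keys); with O(serve_notice) we get O(rotate_keys).
From O(rotate_keys) and premise 1, O(rotate_keys ⊃ ~arm_system), we obtain O(~arm_system).
With premise 4, O(~arm_system ⊃ ~open_valve), the K-axiom yields O(~open_valve).
Premises 2, 6, 7, 8, 9 do not contribute to this derivation.
Thus O(~open_valve), which is F(open_valve): open_valve is forbidden.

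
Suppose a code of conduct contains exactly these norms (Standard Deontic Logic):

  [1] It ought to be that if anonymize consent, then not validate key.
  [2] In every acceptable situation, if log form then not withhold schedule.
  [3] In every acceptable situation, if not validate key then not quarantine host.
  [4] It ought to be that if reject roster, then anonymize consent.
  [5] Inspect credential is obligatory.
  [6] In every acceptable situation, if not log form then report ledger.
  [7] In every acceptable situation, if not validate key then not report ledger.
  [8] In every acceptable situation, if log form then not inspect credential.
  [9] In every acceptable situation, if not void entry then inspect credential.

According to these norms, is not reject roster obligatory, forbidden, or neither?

Obligatory

Premise 5 states O(inspect_credential) outright.
Premise 8 is O(log_form → ¬inspect_credential); contrapositively O(inspect_credential → ¬log_form). Since O(inspect_credential) holds, K gives O(¬log_form).
With premise 6, O(¬log_form → report_ledger), the K-axiom yields O(report_ledger).
The contrapositive of premise 7 (O(¬validate_key → ¬report_ledger)) is O(report_ledger → validate_key), and O(report_ledger) is already established, so O(validate_key).
Premise 1 is O(anonymize_consent → ¬validate_key); contrapositively O(validate_key → ¬anonymize_consent). Since O(validate_key) holds, K gives O(¬anonymize_consent).
The contrapositive of premise 4 (O(reject_roster → anonymize_consent)) is O(¬anonymize_consent → ¬reject_roster), and O(¬anonymize_consent) is already established, so O(¬reject_roster).
Premises 2, 3, 9 do not contribute to this derivation.
Hence ¬reject_roster is obligatory.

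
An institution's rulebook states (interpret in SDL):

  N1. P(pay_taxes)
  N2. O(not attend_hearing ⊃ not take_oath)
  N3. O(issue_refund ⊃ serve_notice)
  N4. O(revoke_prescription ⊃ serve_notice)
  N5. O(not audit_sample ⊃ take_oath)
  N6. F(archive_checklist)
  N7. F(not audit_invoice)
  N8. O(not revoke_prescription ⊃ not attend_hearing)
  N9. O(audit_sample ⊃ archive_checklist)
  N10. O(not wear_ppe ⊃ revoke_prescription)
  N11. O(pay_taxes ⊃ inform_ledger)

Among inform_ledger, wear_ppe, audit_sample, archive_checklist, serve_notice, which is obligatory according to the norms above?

F(archive_checklist) at premise 6 means O(not archive_checklist).
The contrapositive of premise 9 (O(audit_sample ⊃ archive_checklist)) is O(not archive_checklist ⊃ not audit_sample), and O(not archive_checklist) is already established, so O(not audit_sample).
Premise 5 is O(not audit_sample ⊃ take_oath); since O(not audit_sample), deontic closure gives O(take_oath).
Premise 2 is O(not attend_hearing ⊃ not take_oath); contrapositively O(take_oath ⊃ attend_hearing). Since O(take_oath) holds, K gives O(attend_hearing).
Premise 8, O(not revoke_prescription ⊃ not attend_hearing), contraposes to O(attend_hearing ⊃ revoke_prescription); with O(attend_hearing) we get O(revoke_prescription).
Applying K to premise 4 (O(revoke_prescription ⊃ serve_notice)) and O(revoke_prescription) yields O(serve_notice).
So O(serve_notice) holds — serve_notice is obligatory. None of the other listed options is made obligatory by any chain of premises.

serve_notice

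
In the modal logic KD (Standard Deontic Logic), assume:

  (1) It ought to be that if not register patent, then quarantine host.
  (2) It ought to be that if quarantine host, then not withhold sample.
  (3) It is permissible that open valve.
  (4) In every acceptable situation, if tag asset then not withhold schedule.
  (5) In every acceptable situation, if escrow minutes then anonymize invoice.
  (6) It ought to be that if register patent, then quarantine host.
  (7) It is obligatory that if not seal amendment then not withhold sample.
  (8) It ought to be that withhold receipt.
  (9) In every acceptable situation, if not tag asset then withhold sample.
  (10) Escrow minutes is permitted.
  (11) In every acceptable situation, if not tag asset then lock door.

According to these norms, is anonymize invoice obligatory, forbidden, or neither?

Premise 5 is O(escrow_minutes → anonymize_invoice), but O(escrow_minutes) is not derivable from the premises (the permission P(escrow_minutes) asserts only ¬O(¬escrow_minutes), not O(escrow_minutes)), so it does not yield O(anonymize_invoice).
No premise or chain of K-axiom applications forces O(anonymize_invoice), and none forces O(¬anonymize_invoice). So anonymize_invoice is neither obligatory nor forbidden under these norms.

Neither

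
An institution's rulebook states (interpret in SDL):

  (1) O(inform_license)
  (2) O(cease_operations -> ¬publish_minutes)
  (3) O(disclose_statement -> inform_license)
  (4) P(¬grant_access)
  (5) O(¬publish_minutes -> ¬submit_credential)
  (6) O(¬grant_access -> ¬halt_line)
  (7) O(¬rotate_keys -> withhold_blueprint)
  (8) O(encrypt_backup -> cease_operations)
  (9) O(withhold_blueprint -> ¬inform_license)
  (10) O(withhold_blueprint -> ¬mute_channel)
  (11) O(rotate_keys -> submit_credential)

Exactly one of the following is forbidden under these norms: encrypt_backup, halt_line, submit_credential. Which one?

Premise 1 gives O(inform_license).
The contrapositive of premise 9 (O(withhold_blueprint -> ¬inform_license)) is O(inform_license -> ¬withhold_blueprint), and O(inform_license) is already established, so O(¬withhold_blueprint).
Premise 7 is O(¬rotate_keys -> withhold_blueprint); contrapositively O(¬withhold_blueprint -> rotate_keys). Since O(¬withhold_blueprint) holds, K gives O(rotate_keys).
Applying K to premise 11 (O(rotate_keys -> submit_credential)) and O(rotate_keys) yields O(submit_credential).
Premise 5 is O(¬publish_minutes -> ¬submit_credential); contrapositively O(submit_credential -> publish_minutes). Since O(submit_credential) holds, K gives O(publish_minutes).
Premise 2 is O(cease_operations -> ¬publish_minutes); contrapositively O(publish_minutes -> ¬cease_operations). Since O(publish_minutes) holds, K gives O(¬cease_operations).
The contrapositive of premise 8 (O(encrypt_backup -> cease_operations)) is O(¬cease_operations -> ¬encrypt_backup), and O(¬cease_operations) is already established, so O(¬encrypt_backup).
So O(¬encrypt_backup) holds, i.e. encrypt_backup is forbidden. None of the other listed options is forbidden under the premises.

encrypt_backup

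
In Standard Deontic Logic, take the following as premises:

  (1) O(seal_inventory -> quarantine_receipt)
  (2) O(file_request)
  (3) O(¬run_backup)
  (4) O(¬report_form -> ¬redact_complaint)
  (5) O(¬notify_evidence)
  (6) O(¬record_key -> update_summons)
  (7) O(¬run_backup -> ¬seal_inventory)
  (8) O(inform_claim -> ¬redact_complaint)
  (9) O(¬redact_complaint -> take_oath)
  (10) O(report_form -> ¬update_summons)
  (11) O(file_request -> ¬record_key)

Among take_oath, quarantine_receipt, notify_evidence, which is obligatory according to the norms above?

take_oath

From premise 2 we have O(file_request).
From O(file_request) and premise 11, O(file_request -> ¬record_key), we obtain O(¬record_key).
From O(¬record_key) and premise 6, O(¬record_key -> update_summons), we obtain O(update_summons).
The contrapositive of premise 10 (O(report_form -> ¬update_summons)) is O(update_summons -> ¬report_form), and O(update_summons) is already established, so O(¬report_form).
With premise 4, O(¬report_form -> ¬redact_complaint), the K-axiom yields O(¬redact_complaint).
Applying K to premise 9 (O(¬redact_complaint -> take_oath)) and O(¬redact_complaint) yields O(take_oath).
So O(take_oath) holds — take_oath is obligatory. None of the other listed options is made obligatory by any chain of premises.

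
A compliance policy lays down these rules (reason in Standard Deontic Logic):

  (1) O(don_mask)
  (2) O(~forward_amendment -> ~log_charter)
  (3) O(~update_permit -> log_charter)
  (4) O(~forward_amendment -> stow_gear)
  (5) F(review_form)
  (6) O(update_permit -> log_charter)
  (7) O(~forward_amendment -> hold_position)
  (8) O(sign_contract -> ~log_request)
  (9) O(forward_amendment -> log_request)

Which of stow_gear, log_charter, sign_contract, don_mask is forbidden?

Premises 6 and 3 cover both cases: O(update_permit -> log_charter) and O(~update_permit -> log_charter). Since update_permit ∨ ~update_permit is a tautology, O(log_charter) follows.
The contrapositive of premise 2 (O(~forward_amendment -> ~log_charter)) is O(log_charter -> forward_amendment), and O(log_charter) is already established, so O(forward_amendment).
Applying K to premise 9 (O(forward_amendment -> log_request)) and O(forward_amendment) yields O(log_request).
Premise 8, O(sign_contract -> ~log_request), contraposes to O(log_request -> ~sign_contract); with O(log_request) we get O(~sign_contract).
So O(~sign_contract) holds, i.e. sign_contract is forbidden. None of the other listed options is forbidden under the premises.

sign_contract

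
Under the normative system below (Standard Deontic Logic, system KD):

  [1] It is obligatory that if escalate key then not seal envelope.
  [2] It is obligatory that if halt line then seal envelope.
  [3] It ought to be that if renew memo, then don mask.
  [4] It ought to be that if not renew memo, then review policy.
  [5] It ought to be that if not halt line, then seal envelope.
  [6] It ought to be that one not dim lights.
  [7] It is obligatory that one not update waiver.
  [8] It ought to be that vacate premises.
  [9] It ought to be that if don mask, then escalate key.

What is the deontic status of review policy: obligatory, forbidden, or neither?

Premises 2 and 5 are O(halt_line → seal_envelope) and O(¬halt_line → seal_envelope); every ideal world satisfies halt_line or ¬halt_line, so in either case seal_envelope holds — hence O(seal_envelope).
Premise 1, O(escalate_key → ¬seal_envelope), contraposes to O(seal_envelope → ¬escalate_key); with O(seal_envelope) we get O(¬escalate_key).
Premise 9 is O(don_mask → escalate_key); contrapositively O(¬escalate_key → ¬don_mask). Since O(¬escalate_key) holds, K gives O(¬don_mask).
Premise 3, O(renew_memo → don_mask), contraposes to O(¬don_mask → ¬renew_memo); with O(¬don_mask) we get O(¬renew_memo).
With premise 4, O(¬renew_memo → review_policy), the K-axiom yields O(review_policy).
Premises 6, 7, 8 do not contribute to this derivation.
Hence review_policy is obligatory.

Obligatory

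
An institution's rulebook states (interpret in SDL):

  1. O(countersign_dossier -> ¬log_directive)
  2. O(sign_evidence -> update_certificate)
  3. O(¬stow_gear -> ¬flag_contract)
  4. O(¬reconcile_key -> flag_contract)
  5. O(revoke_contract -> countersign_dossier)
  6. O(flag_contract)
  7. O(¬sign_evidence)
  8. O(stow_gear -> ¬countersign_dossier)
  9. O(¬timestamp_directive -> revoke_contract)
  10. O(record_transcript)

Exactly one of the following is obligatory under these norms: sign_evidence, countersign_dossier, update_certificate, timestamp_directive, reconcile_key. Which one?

From premise 6 we have O(flag_contract).
Premise 3, O(¬stow_gear -> ¬flag_contract), contraposes to O(flag_contract -> stow_gear); with O(flag_contract) we get O(stow_gear).
Applying K to premise 8 (O(stow_gear -> ¬countersign_dossier)) and O(stow_gear) yields O(¬countersign_dossier).
Premise 5 is O(revoke_contract -> countersign_dossier); contrapositively O(¬countersign_dossier -> ¬revoke_contract). Since O(¬countersign_dossier) holds, K gives O(¬revoke_contract).
The contrapositive of premise 9 (O(¬timestamp_directive -> revoke_contract)) is O(¬revoke_contract -> timestamp_directive), and O(¬revoke_contract) is already established, so O(timestamp_directive).
So O(timestamp_directive) holds — timestamp_directive is obligatory. None of the other listed options is made obligatory by any chain of premises.

timestamp_directive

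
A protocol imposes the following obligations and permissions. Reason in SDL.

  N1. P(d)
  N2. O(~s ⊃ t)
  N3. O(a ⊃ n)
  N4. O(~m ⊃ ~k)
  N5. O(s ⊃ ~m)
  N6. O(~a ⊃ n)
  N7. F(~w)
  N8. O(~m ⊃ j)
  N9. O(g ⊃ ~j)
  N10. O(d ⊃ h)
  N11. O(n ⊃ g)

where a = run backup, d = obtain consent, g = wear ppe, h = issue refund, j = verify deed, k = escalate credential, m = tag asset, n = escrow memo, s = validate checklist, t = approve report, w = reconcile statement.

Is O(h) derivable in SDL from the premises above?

Premise 10 is O(d ⊃ h), but O(d) is not derivable from the premises (the permission P(d) asserts only ~O(~d), not O(d)), so it does not yield O(h).
No other premise forces O(h). An ideal world satisfying every premise can still have h false, so O(h) is not derivable.

No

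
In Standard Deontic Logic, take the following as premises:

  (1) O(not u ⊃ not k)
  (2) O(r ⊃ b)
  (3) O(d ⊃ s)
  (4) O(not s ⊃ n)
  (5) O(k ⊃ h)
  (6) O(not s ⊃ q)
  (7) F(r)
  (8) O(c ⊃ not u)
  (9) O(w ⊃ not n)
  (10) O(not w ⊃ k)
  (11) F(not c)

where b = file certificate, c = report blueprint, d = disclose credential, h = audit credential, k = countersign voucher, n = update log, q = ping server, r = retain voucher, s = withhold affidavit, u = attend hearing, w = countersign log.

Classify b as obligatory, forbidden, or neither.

Premise 2 is O(r ⊃ b), but O(r) is not derivable from the premises, so it does not yield O(b).
No premise or chain of K-axiom applications forces O(b), and none forces O(not b). So b is neither obligatory nor forbidden under these norms.

Neither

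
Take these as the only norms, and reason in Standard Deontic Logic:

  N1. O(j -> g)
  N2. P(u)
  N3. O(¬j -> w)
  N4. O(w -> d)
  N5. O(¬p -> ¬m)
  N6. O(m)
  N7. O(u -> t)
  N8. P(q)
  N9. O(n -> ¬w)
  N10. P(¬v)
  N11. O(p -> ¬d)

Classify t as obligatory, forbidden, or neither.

Premise 7 is O(u -> t), but O(u) is not derivable from the premises (the permission P(u) asserts only ¬O(¬u), not O(u)), so it does not yield O(t).
No premise or chain of K-axiom applications forces O(t), and none forces O(¬t). So t is neither obligatory nor forbidden under these norms.

Neither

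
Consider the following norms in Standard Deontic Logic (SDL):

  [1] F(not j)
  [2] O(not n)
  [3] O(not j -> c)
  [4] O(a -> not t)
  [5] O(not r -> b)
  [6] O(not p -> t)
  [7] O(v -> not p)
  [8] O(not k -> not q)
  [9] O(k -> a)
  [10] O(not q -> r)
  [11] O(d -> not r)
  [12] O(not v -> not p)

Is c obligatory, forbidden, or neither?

Premise 3 is O(not j -> c), but O(not j) is not derivable from the premises, so it does not yield O(c).
No premise or chain of K-axiom applications forces O(c), and none forces O(not c). So c is neither obligatory nor forbidden under these norms.

Neither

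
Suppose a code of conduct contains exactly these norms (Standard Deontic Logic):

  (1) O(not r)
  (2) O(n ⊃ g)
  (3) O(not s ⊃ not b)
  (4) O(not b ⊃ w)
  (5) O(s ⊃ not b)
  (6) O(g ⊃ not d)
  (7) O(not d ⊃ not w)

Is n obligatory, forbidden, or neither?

Forbidden

Premises 3 and 5 cover both cases: O(not s ⊃ not b) and O(s ⊃ not b). Since not s ∨ s is a tautology, O(not b) follows.
Applying K to premise 4 (O(not b ⊃ w)) and O(not b) yields O(w).
Premise 7, O(not d ⊃ not w), contraposes to O(w ⊃ d); with O(w) we get O(d).
Premise 6, O(g ⊃ not d), contraposes to O(d ⊃ not g); with O(d) we get O(not g).
The contrapositive of premise 2 (O(n ⊃ g)) is O(not g ⊃ not n), and O(not g) is already established, so O(not n).
Premise 1 does not contribute to this derivation.
Thus O(not n), which is F(n): n is forbidden.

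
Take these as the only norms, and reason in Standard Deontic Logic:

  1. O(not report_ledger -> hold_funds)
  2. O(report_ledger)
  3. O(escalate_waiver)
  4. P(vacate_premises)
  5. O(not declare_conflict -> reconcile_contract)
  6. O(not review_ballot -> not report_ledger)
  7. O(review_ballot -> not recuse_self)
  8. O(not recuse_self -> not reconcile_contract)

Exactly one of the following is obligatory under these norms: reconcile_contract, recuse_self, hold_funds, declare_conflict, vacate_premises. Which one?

From premise 2 we have O(report_ledger).
The contrapositive of premise 6 (O(not review_ballot -> not report_ledger)) is O(report_ledger -> review_ballot), and O(report_ledger) is already established, so O(review_ballot).
With premise 7, O(review_ballot -> not recuse_self), the K-axiom yields O(not recuse_self).
Premise 8 is O(not recuse_self -> not reconcile_contract); since O(not recuse_self), deontic closure gives O(not reconcile_contract).
The contrapositive of premise 5 (O(not declare_conflict -> reconcile_contract)) is O(not reconcile_contract -> declare_conflict), and O(not reconcile_contract) is already established, so O(declare_conflict).
So O(declare_conflict) holds — declare_conflict is obligatory. None of the other listed options is made obligatory by any chain of premises.

declare_conflict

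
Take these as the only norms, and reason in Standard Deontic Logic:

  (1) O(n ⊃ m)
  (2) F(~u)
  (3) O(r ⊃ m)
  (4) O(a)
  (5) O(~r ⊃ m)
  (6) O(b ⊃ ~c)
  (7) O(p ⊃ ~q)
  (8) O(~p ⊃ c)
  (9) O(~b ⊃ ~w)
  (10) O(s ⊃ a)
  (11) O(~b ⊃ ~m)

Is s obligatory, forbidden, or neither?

Premise 10 is O(s ⊃ a); even if O(a) held, inferring O(s) would be affirming the consequent — invalid.
No premise or chain of K-axiom applications forces O(s), and none forces O(~s). So s is neither obligatory nor forbidden under these norms.

Neither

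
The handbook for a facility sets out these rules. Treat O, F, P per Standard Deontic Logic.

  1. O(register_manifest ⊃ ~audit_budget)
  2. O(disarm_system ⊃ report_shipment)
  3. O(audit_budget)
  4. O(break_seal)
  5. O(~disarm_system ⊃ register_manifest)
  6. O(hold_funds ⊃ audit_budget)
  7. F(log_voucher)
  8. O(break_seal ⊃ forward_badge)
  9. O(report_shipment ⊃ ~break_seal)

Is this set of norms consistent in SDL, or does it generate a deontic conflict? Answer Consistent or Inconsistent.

Premise 3 gives O(audit_budget).
Premise 1, O(register_manifest ⊃ ~audit_budget), contraposes to O(audit_budget ⊃ ~register_manifest); with O(audit_budget) we get O(~register_manifest).
Premise 5 is O(~disarm_system ⊃ register_manifest); contrapositively O(~register_manifest ⊃ disarm_system). Since O(~register_manifest) holds, K gives O(disarm_system).
Premise 2 is O(disarm_system ⊃ report_shipment); since O(disarm_system), deontic closure gives O(report_shipment).
Premise 9 is O(report_shipment ⊃ ~break_seal); since O(report_shipment), deontic closure gives O(~break_seal).
Yet premise 4 states O(break_seal).
We now have both O(~break_seal) and O(break_seal) — break_seal is simultaneously obligatory and forbidden, violating the D-axiom.

Inconsistent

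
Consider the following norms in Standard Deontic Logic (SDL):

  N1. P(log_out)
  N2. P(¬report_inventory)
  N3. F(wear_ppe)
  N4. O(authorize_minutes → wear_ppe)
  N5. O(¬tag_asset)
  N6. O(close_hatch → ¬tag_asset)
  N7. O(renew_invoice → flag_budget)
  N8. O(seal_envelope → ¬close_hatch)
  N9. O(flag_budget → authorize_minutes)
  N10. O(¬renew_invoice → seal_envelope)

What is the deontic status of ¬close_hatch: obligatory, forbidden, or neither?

Obligatory

Premise 3 is F(wear_ppe), i.e. O(¬wear_ppe).
The contrapositive of premise 4 (O(authorize_minutes → wear_ppe)) is O(¬wear_ppe → ¬authorize_minutes), and O(¬wear_ppe) is already established, so O(¬authorize_minutes).
Premise 9, O(flag_budget → authorize_minutes), contraposes to O(¬authorize_minutes → ¬flag_budget); with O(¬authorize_minutes) we get O(¬flag_budget).
The contrapositive of premise 7 (O(renew_invoice → flag_budget)) is O(¬flag_budget → ¬renew_invoice), and O(¬flag_budget) is already established, so O(¬renew_invoice).
With premise 10, O(¬renew_invoice → seal_envelope), the K-axiom yields O(seal_envelope).
Applying K to premise 8 (O(seal_envelope → ¬close_hatch)) and O(seal_envelope) yields O(¬close_hatch).
Premises 1, 2, 5, 6 do not contribute to this derivation.
Hence ¬close_hatch is obligatory.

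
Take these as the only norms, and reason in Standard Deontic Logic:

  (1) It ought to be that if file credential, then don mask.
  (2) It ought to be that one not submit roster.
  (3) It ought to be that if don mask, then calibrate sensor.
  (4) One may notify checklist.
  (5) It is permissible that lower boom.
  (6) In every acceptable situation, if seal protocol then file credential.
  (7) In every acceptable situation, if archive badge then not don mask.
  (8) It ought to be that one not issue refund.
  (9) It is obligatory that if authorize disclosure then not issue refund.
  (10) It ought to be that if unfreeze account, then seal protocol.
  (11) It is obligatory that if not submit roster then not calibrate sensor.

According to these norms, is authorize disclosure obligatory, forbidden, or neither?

Neither

Premise 9 is O(authorize_disclosure → ¬issue_refund); even if O(¬issue_refund) held, inferring O(authorize_disclosure) would be affirming the consequent — invalid.
No premise or chain of K-axiom applications forces O(authorize_disclosure), and none forces O(¬authorize_disclosure). So authorize_disclosure is neither obligatory nor forbidden under these norms.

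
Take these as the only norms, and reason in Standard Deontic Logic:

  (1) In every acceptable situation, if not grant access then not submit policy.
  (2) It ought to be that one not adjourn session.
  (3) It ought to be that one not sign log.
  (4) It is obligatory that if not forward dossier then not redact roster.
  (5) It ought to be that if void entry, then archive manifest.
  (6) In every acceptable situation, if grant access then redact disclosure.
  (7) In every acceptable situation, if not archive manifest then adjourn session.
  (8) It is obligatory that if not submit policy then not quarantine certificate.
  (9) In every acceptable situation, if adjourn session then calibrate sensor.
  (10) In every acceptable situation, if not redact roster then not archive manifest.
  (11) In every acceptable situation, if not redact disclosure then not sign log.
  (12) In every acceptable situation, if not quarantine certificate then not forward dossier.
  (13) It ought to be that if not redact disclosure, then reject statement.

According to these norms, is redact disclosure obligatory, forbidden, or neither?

Premise 2 states O(¬adjourn_session) outright.
Premise 7, O(¬archive_manifest → adjourn_session), contraposes to O(¬adjourn_session → archive_manifest); with O(¬adjourn_session) we get O(archive_manifest).
Premise 10 is O(¬redact_roster → ¬archive_manifest); contrapositively O(archive_manifest → redact_roster). Since O(archive_manifest) holds, K gives O(redact_roster).
Premise 4, O(¬forward_dossier → ¬redact_roster), contraposes to O(redact_roster → forward_dossier); with O(redact_roster) we get O(forward_dossier).
The contrapositive of premise 12 (O(¬quarantine_certificate → ¬forward_dossier)) is O(forward_dossier → quarantine_certificate), and O(forward_dossier) is already established, so O(quarantine_certificate).
Premise 8, O(¬submit_policy → ¬quarantine_certificate), contraposes to O(quarantine_certificate → submit_policy); with O(quarantine_certificate) we get O(submit_policy).
Premise 1 is O(¬grant_access → ¬submit_policy); contrapositively O(submit_policy → grant_access). Since O(submit_policy) holds, K gives O(grant_access).
From O(grant_access) and premise 6, O(grant_access → redact_disclosure), we obtain O(redact_disclosure).
Premises 3, 5, 9, 11, 13 do not contribute to this derivation.
Hence redact_disclosure is obligatory.

Obligatory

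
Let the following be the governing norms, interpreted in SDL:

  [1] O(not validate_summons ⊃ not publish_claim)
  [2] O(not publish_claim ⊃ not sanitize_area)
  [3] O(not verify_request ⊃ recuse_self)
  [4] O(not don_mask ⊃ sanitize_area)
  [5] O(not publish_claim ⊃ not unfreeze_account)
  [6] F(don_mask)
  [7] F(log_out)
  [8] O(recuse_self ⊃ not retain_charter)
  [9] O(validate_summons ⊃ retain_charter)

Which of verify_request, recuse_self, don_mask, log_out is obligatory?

verify_request

F(don_mask) at premise 6 means O(not don_mask).
Applying K to premise 4 (O(not don_mask ⊃ sanitize_area)) and O(not don_mask) yields O(sanitize_area).
The contrapositive of premise 2 (O(not publish_claim ⊃ not sanitize_area)) is O(sanitize_area ⊃ publish_claim), and O(sanitize_area) is already established, so O(publish_claim).
The contrapositive of premise 1 (O(not validate_summons ⊃ not publish_claim)) is O(publish_claim ⊃ validate_summons), and O(publish_claim) is already established, so O(validate_summons).
Premise 9 is O(validate_summons ⊃ retain_charter); since O(validate_summons), deontic closure gives O(retain_charter).
Premise 8, O(recuse_self ⊃ not retain_charter), contraposes to O(retain_charter ⊃ not recuse_self); with O(retain_charter) we get O(not recuse_self).
The contrapositive of premise 3 (O(not verify_request ⊃ recuse_self)) is O(not recuse_self ⊃ verify_request), and O(not recuse_self) is already established, so O(verify_request).
So O(verify_request) holds — verify_request is obligatory. None of the other listed options is made obligatory by any chain of premises.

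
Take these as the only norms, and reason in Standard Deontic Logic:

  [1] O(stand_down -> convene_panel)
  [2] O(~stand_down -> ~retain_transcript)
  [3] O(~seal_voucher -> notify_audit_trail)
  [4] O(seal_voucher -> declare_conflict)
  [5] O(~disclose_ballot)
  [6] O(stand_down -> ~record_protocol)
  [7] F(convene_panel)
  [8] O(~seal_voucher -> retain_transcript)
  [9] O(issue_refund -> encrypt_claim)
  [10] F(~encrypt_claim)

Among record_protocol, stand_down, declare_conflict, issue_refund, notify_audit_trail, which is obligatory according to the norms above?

declare_conflict

Premise 7 is F(convene_panel), i.e. O(~convene_panel).
Premise 1 is O(stand_down -> convene_panel); contrapositively O(~convene_panel -> ~stand_down). Since O(~convene_panel) holds, K gives O(~stand_down).
With premise 2, O(~stand_down -> ~retain_transcript), the K-axiom yields O(~retain_transcript).
The contrapositive of premise 8 (O(~seal_voucher -> retain_transcript)) is O(~retain_transcript -> seal_voucher), and O(~retain_transcript) is already established, so O(seal_voucher).
With premise 4, O(seal_voucher -> declare_conflict), the K-axiom yields O(declare_conflict).
So O(declare_conflict) holds — declare_conflict is obligatory. None of the other listed options is made obligatory by any chain of premises.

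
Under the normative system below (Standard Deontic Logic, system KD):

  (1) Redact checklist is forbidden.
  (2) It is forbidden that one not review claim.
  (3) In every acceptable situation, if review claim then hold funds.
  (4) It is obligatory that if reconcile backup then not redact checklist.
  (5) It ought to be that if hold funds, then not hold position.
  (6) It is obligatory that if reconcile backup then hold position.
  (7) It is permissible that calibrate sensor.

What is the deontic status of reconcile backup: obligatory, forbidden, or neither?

Forbidden

Premise 2 is F(¬review_claim), i.e. O(review_claim).
With premise 3, O(review_claim → hold_funds), the K-axiom yields O(hold_funds).
Applying K to premise 5 (O(hold_funds → ¬hold_position)) and O(hold_funds) yields O(¬hold_position).
Premise 6 is O(reconcile_backup → hold_position); contrapositively O(¬hold_position → ¬reconcile_backup). Since O(¬hold_position) holds, K gives O(¬reconcile_backup).
Premises 1, 4, 7 do not contribute to this derivation.
Thus O(¬reconcile_backup), which is F(reconcile_backup): reconcile_backup is forbidden.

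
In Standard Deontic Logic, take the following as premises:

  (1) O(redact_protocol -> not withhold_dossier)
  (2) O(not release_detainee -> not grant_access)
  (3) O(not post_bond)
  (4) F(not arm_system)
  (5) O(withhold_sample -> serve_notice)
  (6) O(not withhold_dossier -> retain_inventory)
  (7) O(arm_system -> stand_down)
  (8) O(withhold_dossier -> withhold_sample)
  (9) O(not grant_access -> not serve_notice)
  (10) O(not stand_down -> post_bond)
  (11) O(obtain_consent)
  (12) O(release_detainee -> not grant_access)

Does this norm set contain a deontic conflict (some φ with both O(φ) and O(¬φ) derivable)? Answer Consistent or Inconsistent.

Premise 10 is O(not stand_down -> post_bond), but O(not stand_down) is not derivable from the premises, so it does not yield O(post_bond).
So O(post_bond) is not derivable, and the apparent clash with O(not post_bond) does not arise.
A world satisfying every obligation exists (e.g. arm_system=true, grant_access=false, obtain_consent=true, post_bond=false, redact_protocol=false, release_detainee=false, retain_inventory=true, serve_notice=false, stand_down=true, withhold_dossier=false, withhold_sample=false); no atom is both obligatory and forbidden, so the set is consistent.

Consistent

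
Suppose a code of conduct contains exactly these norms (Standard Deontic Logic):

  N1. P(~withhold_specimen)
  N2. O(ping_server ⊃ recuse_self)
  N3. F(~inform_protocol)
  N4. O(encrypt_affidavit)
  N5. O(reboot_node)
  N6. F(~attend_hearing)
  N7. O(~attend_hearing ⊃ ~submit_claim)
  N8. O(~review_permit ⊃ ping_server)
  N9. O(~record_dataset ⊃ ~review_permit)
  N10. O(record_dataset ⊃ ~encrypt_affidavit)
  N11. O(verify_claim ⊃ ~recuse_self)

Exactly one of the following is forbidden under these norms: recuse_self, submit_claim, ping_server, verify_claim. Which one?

Premise 4 states O(encrypt_affidavit) outright.
Premise 10, O(record_dataset ⊃ ~encrypt_affidavit), contraposes to O(encrypt_affidavit ⊃ ~record_dataset); with O(encrypt_affidavit) we get O(~record_dataset).
Applying K to premise 9 (O(~record_dataset ⊃ ~review_permit)) and O(~record_dataset) yields O(~review_permit).
From O(~review_permit) and premise 8, O(~review_permit ⊃ ping_server), we obtain O(ping_server).
With premise 2, O(ping_server ⊃ recuse_self), the K-axiom yields O(recuse_self).
Premise 11 is O(verify_claim ⊃ ~recuse_self); contrapositively O(recuse_self ⊃ ~verify_claim). Since O(recuse_self) holds, K gives O(~verify_claim).
So O(~verify_claim) holds, i.e. verify_claim is forbidden. None of the other listed options is forbidden under the premises.

verify_claim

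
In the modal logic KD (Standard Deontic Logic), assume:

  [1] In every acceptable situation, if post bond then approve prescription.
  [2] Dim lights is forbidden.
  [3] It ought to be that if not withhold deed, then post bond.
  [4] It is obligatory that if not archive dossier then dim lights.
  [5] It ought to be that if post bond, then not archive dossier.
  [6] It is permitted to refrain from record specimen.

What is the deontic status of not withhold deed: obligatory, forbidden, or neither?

Premise 2, F(dim_lights), is equivalent to O(¬dim_lights).
Premise 4 is O(¬archive_dossier → dim_lights); contrapositively O(¬dim_lights → archive_dossier). Since O(¬dim_lights) holds, K gives O(archive_dossier).
Premise 5 is O(post_bond → ¬archive_dossier); contrapositively O(archive_dossier → ¬post_bond). Since O(archive_dossier) holds, K gives O(¬post_bond).
The contrapositive of premise 3 (O(¬withhold_deed → post_bond)) is O(¬post_bond → withhold_deed), and O(¬post_bond) is already established, so O(withhold_deed).
Premises 1, 6 do not contribute to this derivation.
Thus O(withhold_deed), which is F(¬withhold_deed): ¬withhold_deed is forbidden.

Forbidden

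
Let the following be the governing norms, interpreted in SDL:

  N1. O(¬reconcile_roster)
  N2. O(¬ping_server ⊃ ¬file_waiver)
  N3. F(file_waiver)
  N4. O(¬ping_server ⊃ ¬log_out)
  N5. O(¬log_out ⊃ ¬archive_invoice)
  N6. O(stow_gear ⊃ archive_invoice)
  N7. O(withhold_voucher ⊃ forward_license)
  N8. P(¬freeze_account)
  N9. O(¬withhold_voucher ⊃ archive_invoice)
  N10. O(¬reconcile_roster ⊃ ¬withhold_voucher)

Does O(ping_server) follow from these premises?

Premise 1 gives O(¬reconcile_roster).
From O(¬reconcile_roster) and premise 10, O(¬reconcile_roster ⊃ ¬withhold_voucher), we obtain O(¬withhold_voucher).
With premise 9, O(¬withhold_voucher ⊃ archive_invoice), the K-axiom yields O(archive_invoice).
Premise 5 is O(¬log_out ⊃ ¬archive_invoice); contrapositively O(archive_invoice ⊃ log_out). Since O(archive_invoice) holds, K gives O(log_out).
Premise 4, O(¬ping_server ⊃ ¬log_out), contraposes to O(log_out ⊃ ping_server); with O(log_out) we get O(ping_server).
Premises 2, 3, 6, 7, 8 do not contribute to this derivation.
So O(ping_server) follows.

Yes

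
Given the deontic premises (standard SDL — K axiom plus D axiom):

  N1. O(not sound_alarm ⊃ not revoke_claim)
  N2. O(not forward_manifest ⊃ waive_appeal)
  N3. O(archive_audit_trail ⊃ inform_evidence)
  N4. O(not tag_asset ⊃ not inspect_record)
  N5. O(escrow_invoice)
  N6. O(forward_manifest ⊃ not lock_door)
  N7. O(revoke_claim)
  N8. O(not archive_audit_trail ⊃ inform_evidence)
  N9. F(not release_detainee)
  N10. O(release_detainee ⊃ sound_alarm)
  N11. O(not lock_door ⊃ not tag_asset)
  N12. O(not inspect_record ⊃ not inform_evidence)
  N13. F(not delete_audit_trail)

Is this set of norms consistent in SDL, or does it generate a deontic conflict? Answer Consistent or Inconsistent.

Premise 1 is O(not sound_alarm ⊃ not revoke_claim), but O(not sound_alarm) is not derivable from the premises, so it does not yield O(not revoke_claim).
So O(not revoke_claim) is not derivable, and the apparent clash with O(revoke_claim) does not arise.
A world satisfying every obligation exists (e.g. archive_audit_trail=false, delete_audit_trail=true, escrow_invoice=true, forward_manifest=false, inform_evidence=true, inspect_record=true, lock_door=true, release_detainee=true, revoke_claim=true, sound_alarm=true, tag_asset=true, waive_appeal=true); no atom is both obligatory and forbidden, so the set is consistent.

Consistent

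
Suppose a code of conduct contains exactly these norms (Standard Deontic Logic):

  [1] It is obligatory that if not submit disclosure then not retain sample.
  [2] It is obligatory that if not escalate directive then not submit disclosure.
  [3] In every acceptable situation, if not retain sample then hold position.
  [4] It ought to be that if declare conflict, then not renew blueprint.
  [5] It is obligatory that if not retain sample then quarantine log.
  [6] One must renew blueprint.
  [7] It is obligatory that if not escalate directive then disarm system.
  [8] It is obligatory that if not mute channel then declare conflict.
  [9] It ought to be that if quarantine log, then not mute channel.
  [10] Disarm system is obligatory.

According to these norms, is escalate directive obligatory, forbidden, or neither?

Obligatory

From premise 6 we have O(renew_blueprint).
The contrapositive of premise 4 (O(declare_conflict → ¬renew_blueprint)) is O(renew_blueprint → ¬declare_conflict), and O(renew_blueprint) is already established, so O(¬declare_conflict).
Premise 8, O(¬mute_channel → declare_conflict), contraposes to O(¬declare_conflict → mute_channel); with O(¬declare_conflict) we get O(mute_channel).
The contrapositive of premise 9 (O(quarantine_log → ¬mute_channel)) is O(mute_channel → ¬quarantine_log), and O(mute_channel) is already established, so O(¬quarantine_log).
Premise 5 is O(¬retain_sample → quarantine_log); contrapositively O(¬quarantine_log → retain_sample). Since O(¬quarantine_log) holds, K gives O(retain_sample).
Premise 1 is O(¬submit_disclosure → ¬retain_sample); contrapositively O(retain_sample → submit_disclosure). Since O(retain_sample) holds, K gives O(submit_disclosure).
The contrapositive of premise 2 (O(¬escalate_directive → ¬submit_disclosure)) is O(submit_disclosure → escalate_directive), and O(submit_disclosure) is already established, so O(escalate_directive).
Premises 3, 7, 10 do not contribute to this derivation.
Hence escalate_directive is obligatory.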